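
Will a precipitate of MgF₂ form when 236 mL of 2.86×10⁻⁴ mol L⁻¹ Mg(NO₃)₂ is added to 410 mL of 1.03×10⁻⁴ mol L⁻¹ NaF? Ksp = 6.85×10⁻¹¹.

The combined volume is 646 mL.
[Mg²⁺] = (2.86×10⁻⁴)(236)/646 = 1.04×10⁻⁴ mol L⁻¹
[F⁻] = (1.03×10⁻⁴)(410)/646 = 6.54×10⁻⁵ mol L⁻¹
Q = [Mg²⁺][F⁻]^2 = 4.47×10⁻¹³
Q < Ksp (4.47×10⁻¹³ vs 6.85×10⁻¹¹); the solution remains unsaturated and no precipitate forms.

No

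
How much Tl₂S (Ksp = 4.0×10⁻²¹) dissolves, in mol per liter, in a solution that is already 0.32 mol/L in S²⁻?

5.6×10⁻¹¹ M

Tl₂S(s) ⇌ 2 Tl⁺(aq) + S²⁻(aq)
Let s be the solubility of Tl₂S here. The common ion gives [S²⁻] ≈ 0.32 mol/L, and [Tl⁺] = 2s.
Ksp = [Tl⁺]^2[S²⁻] = (2s)^2(0.32)
(2s)^2 = 4.0×10⁻²¹ / (0.32) = 1.3×10⁻²⁰
s = 5.6×10⁻¹¹ mol/L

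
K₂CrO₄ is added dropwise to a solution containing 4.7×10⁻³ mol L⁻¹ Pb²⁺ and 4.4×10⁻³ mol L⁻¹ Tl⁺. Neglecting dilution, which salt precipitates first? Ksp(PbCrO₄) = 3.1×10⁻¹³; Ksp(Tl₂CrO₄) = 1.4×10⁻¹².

PbCrO₄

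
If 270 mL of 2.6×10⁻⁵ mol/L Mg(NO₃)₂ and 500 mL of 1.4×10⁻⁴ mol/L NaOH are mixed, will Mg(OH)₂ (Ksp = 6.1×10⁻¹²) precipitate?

No

Total volume after mixing = 270 + 500 = 770 mL.
[Mg²⁺] = (2.6×10⁻⁵)(270)/770 = 9.1×10⁻⁶ mol/L
[OH⁻] = (1.4×10⁻⁴)(500)/770 = 9.1×10⁻⁵ mol/L
Q = [Mg²⁺][OH⁻]^2 = 7.5×10⁻¹⁴
Q < Ksp (7.5×10⁻¹⁴ vs 6.1×10⁻¹²); the solution remains unsaturated and no precipitate forms.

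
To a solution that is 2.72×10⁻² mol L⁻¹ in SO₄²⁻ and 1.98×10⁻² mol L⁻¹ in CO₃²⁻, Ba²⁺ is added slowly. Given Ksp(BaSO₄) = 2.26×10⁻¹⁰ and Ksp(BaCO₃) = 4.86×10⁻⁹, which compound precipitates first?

BaSO₄

A salt starts to precipitate once the ion product Q reaches its Ksp.
For BaSO₄: [Ba²⁺] = (Ksp/[SO₄²⁻]) = 8.31×10⁻⁹ mol L⁻¹
For BaCO₃: [Ba²⁺] = (Ksp/[CO₃²⁻]) = 2.45×10⁻⁷ mol L⁻¹
The smaller threshold [Ba²⁺] is reached first, so BaSO₄ precipitates first.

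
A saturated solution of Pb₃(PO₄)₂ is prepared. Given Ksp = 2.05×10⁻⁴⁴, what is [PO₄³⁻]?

1.43×10⁻⁹ M

Pb₃(PO₄)₂(s) ⇌ 3 Pb²⁺(aq) + 2 PO₄³⁻(aq)
With molar solubility s: [Pb²⁺] = 3s, [PO₄³⁻] = 2s.
Ksp = [Pb²⁺]^3[PO₄³⁻]^2 = (3s)^3 · (2s)^2 = 108s^5 = 2.05×10⁻⁴⁴
s = 7.17×10⁻¹⁰ M
[PO₄³⁻] = 2s = 1.43×10⁻⁹ M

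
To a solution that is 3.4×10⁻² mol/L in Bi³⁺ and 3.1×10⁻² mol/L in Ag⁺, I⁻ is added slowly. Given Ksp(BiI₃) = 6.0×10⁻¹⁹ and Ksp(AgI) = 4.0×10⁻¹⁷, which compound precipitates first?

AgI

A salt starts to precipitate once the ion product Q reaches its Ksp.
For BiI₃: [I⁻] = (Ksp/[Bi³⁺])^(1/3) = 2.6×10⁻⁶ mol/L
For AgI: [I⁻] = (Ksp/[Ag⁺]) = 1.3×10⁻¹⁵ mol/L
Since AgI needs less I⁻ to reach saturation, it precipitates first.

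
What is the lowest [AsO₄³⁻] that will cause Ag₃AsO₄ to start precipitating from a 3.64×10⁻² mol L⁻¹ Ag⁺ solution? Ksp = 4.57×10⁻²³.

A salt starts to precipitate once the ion product Q reaches its Ksp.
Ag₃AsO₄(s) ⇌ 3 Ag⁺(aq) + AsO₄³⁻(aq)
Ksp = [Ag⁺]^3[AsO₄³⁻] = [AsO₄³⁻](3.64×10⁻²)^3
[AsO₄³⁻] = 4.57×10⁻²³ / (3.64×10⁻²)^3 = 9.48×10⁻¹⁹
[AsO₄³⁻] = 9.48×10⁻¹⁹ mol L⁻¹

9.48×10⁻¹⁹ M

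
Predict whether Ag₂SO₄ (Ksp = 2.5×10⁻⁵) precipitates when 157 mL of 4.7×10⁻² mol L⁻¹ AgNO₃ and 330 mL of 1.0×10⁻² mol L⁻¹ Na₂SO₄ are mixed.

After mixing, V = 157 mL + 330 mL = 487 mL.
[Ag⁺] = (4.7×10⁻²)(157)/487 = 1.5×10⁻² mol L⁻¹
[SO₄²⁻] = (1.0×10⁻²)(330)/487 = 6.8×10⁻³ mol L⁻¹
Q = [Ag⁺]^2[SO₄²⁻] = 1.6×10⁻⁶
Since Q (1.6×10⁻⁶) is less than Ksp (2.5×10⁻⁵), no Ag₂SO₄ precipitates.

No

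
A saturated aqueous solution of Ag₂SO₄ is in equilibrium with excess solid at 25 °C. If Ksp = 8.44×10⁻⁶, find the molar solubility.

Ag₂SO₄(s) ⇌ 2 Ag⁺(aq) + SO₄²⁻(aq)
If s mol/L of Ag₂SO₄ dissolves, [Ag⁺] = 2s and [SO₄²⁻] = s.
Ksp = [Ag⁺]^2[SO₄²⁻] = (2s)^2 · s = 4s^3
4s^3 = 8.44×10⁻⁶  ⇒  s^3 = 2.11×10⁻⁶
s = (2.11×10⁻⁶)^(1/3) = 1.28×10⁻² mol/L

1.28×10⁻² M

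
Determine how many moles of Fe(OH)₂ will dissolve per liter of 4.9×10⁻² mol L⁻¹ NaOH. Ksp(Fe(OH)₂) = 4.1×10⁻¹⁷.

1.7×10⁻¹⁴ M

Fe(OH)₂(s) ⇌ Fe²⁺(aq) + 2 OH⁻(aq)
Let s be the solubility of Fe(OH)₂ here. The common ion gives [OH⁻] ≈ 4.9×10⁻² mol L⁻¹, and [Fe²⁺] = s.
Ksp = [Fe²⁺][OH⁻]^2 = s(4.9×10⁻²)^2
s = 4.1×10⁻¹⁷ / (4.9×10⁻²)^2 = 1.7×10⁻¹⁴
s = 1.7×10⁻¹⁴ mol L⁻¹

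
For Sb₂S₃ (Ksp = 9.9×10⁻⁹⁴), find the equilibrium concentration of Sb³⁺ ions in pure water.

Sb₂S₃(s) ⇌ 2 Sb³⁺(aq) + 3 S²⁻(aq)
Call the molar solubility s, so that [Sb³⁺] = 2s and [S²⁻] = 3s.
Ksp = [Sb³⁺]^2[S²⁻]^3 = (2s)^2 · (3s)^3 = 108s^5 = 9.9×10⁻⁹⁴
s = 9.8×10⁻²⁰ M
[Sb³⁺] = 2s = 2.0×10⁻¹⁹ M

2.0×10⁻¹⁹ M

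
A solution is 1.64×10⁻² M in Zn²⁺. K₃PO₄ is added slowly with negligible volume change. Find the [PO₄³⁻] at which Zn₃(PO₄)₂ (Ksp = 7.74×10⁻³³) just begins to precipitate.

Precipitation of each salt begins when its ion product equals Ksp.
Zn₃(PO₄)₂(s) ⇌ 3 Zn²⁺(aq) + 2 PO₄³⁻(aq)
Ksp = [Zn²⁺]^3[PO₄³⁻]^2 = [PO₄³⁻]^2(1.64×10⁻²)^3
[PO₄³⁻]^2 = 7.74×10⁻³³ / (1.64×10⁻²)^3 = 1.75×10⁻²⁷
[PO₄³⁻] = 4.19×10⁻¹⁴ M

4.19×10⁻¹⁴ M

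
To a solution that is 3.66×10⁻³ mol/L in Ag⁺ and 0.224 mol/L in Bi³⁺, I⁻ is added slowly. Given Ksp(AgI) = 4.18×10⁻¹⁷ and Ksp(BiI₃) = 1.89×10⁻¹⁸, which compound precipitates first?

AgI

Precipitation of each salt begins when its ion product equals Ksp.
For AgI: [I⁻] = (Ksp/[Ag⁺]) = 1.14×10⁻¹⁴ mol/L
For BiI₃: [I⁻] = (Ksp/[Bi³⁺])^(1/3) = 2.04×10⁻⁶ mol/L
AgI requires the lower [I⁻], so it precipitates first.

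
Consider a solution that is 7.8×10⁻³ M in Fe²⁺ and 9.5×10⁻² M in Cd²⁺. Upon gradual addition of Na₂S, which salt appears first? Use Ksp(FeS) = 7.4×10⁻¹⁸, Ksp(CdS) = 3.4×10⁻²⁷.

Precipitation begins when Q = Ksp.
For FeS: [S²⁻] = (Ksp/[Fe²⁺]) = 9.5×10⁻¹⁶ M
For CdS: [S²⁻] = (Ksp/[Cd²⁺]) = 3.6×10⁻²⁶ M
CdS requires the lower [S²⁻], so it precipitates first.

CdS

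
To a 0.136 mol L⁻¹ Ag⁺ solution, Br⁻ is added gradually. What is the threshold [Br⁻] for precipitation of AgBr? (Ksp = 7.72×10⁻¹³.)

Precipitation of each salt begins when its ion product equals Ksp.
AgBr(s) ⇌ Ag⁺(aq) + Br⁻(aq)
Ksp = [Ag⁺][Br⁻] = [Br⁻](0.136)
[Br⁻] = 7.72×10⁻¹³ / (0.136) = 5.68×10⁻¹²
[Br⁻] = 5.68×10⁻¹² mol L⁻¹

5.68×10⁻¹² M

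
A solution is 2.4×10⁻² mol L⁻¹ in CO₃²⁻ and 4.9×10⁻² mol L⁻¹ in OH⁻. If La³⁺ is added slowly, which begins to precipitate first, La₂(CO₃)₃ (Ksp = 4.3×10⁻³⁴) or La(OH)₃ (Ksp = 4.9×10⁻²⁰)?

Precipitation of each salt begins when its ion product equals Ksp.
For La₂(CO₃)₃: [La³⁺] = (Ksp/[CO₃²⁻]^3)^(1/2) = 5.6×10⁻¹⁵ mol L⁻¹
For La(OH)₃: [La³⁺] = (Ksp/[OH⁻]^3) = 4.2×10⁻¹⁶ mol L⁻¹
La(OH)₃ requires the lower [La³⁺], so it precipitates first.

La(OH)₃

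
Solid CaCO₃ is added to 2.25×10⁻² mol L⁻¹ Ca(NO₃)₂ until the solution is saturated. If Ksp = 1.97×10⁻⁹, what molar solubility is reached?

CaCO₃(s) ⇌ Ca²⁺(aq) + CO₃²⁻(aq)
With Ca²⁺ already at 2.25×10⁻² mol L⁻¹ and s small, take [Ca²⁺] ≈ 2.25×10⁻² mol L⁻¹ and [CO₃²⁻] = s.
Ksp = [Ca²⁺][CO₃²⁻] = (2.25×10⁻²)s
s = 1.97×10⁻⁹ / (2.25×10⁻²) = 8.76×10⁻⁸
s = 8.76×10⁻⁸ mol L⁻¹

8.76×10⁻⁸ M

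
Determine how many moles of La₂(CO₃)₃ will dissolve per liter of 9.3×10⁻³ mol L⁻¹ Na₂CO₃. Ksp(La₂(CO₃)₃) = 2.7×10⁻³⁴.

9.2×10⁻¹⁵ M

La₂(CO₃)₃(s) ⇌ 2 La³⁺(aq) + 3 CO₃²⁻(aq)
Let s be the solubility of La₂(CO₃)₃ here. The common ion gives [CO₃²⁻] ≈ 9.3×10⁻³ mol L⁻¹, and [La³⁺] = 2s.
Ksp = [La³⁺]^2[CO₃²⁻]^3 = (2s)^2(9.3×10⁻³)^3
(2s)^2 = 2.7×10⁻³⁴ / (9.3×10⁻³)^3 = 3.4×10⁻²⁸
s = 9.2×10⁻¹⁵ mol L⁻¹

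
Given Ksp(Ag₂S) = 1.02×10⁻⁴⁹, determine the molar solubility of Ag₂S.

2.94×10⁻¹⁷ M

Ag₂S(s) ⇌ 2 Ag⁺(aq) + S²⁻(aq)
For each mole of Ag₂S that dissolves per liter, [Ag⁺] = 2s and [S²⁻] = s; let s denote this solubility.
Ksp = [Ag⁺]^2[S²⁻] = (2s)^2 · s = 4s^3
4s^3 = 1.02×10⁻⁴⁹  ⇒  s^3 = 2.55×10⁻⁵⁰
Taking the 3rd root, s = 2.94×10⁻¹⁷ mol L⁻¹.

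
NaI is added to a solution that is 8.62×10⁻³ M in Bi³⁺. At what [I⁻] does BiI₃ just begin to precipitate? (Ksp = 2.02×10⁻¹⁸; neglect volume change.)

6.17×10⁻⁶ M

A salt starts to precipitate once the ion product Q reaches its Ksp.
BiI₃(s) ⇌ Bi³⁺(aq) + 3 I⁻(aq)
Ksp = [Bi³⁺][I⁻]^3 = [I⁻]^3(8.62×10⁻³)
[I⁻]^3 = 2.02×10⁻¹⁸ / (8.62×10⁻³) = 2.34×10⁻¹⁶
[I⁻] = 6.17×10⁻⁶ M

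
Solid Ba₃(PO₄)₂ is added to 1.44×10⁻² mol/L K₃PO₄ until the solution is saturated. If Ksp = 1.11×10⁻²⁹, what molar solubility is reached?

Ba₃(PO₄)₂(s) ⇌ 3 Ba²⁺(aq) + 2 PO₄³⁻(aq)
With PO₄³⁻ already at 1.44×10⁻² mol/L and s small, take [PO₄³⁻] ≈ 1.44×10⁻² mol/L and [Ba²⁺] = 3s.
Ksp = [Ba²⁺]^3[PO₄³⁻]^2 = (3s)^3(1.44×10⁻²)^2
(3s)^3 = 1.11×10⁻²⁹ / (1.44×10⁻²)^2 = 5.35×10⁻²⁶
s = 1.26×10⁻⁹ mol/L

1.26×10⁻⁹ M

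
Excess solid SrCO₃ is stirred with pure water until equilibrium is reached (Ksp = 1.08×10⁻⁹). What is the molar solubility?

SrCO₃(s) ⇌ Sr²⁺(aq) + CO₃²⁻(aq)
If s mol/L of SrCO₃ dissolves, [Sr²⁺] = s and [CO₃²⁻] = s.
Ksp = [Sr²⁺][CO₃²⁻] = s · s = s^2
s^2 = 1.08×10⁻⁹
Taking the 2nd root, s = 3.29×10⁻⁵ mol/L.

3.29×10⁻⁵ M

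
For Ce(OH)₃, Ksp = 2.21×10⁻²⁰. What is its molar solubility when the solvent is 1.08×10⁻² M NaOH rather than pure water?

1.75×10⁻¹⁴ M

Ce(OH)₃(s) ⇌ Ce³⁺(aq) + 3 OH⁻(aq)
OH⁻ is already present at 1.08×10⁻² M. If s mol/L of Ce(OH)₃ dissolves, [Ce³⁺] = s while [OH⁻] ≈ 1.08×10⁻² M.
Ksp = [Ce³⁺][OH⁻]^3 = s(1.08×10⁻²)^3
s = 2.21×10⁻²⁰ / (1.08×10⁻²)^3 = 1.75×10⁻¹⁴
s = 1.75×10⁻¹⁴ M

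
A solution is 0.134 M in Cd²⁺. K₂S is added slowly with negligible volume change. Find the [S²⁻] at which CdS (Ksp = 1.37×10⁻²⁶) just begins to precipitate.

1.02×10⁻²⁵ M

A salt starts to precipitate once the ion product Q reaches its Ksp.
CdS(s) ⇌ Cd²⁺(aq) + S²⁻(aq)
Ksp = [Cd²⁺][S²⁻] = [S²⁻](0.134)
[S²⁻] = 1.37×10⁻²⁶ / (0.134) = 1.02×10⁻²⁵
[S²⁻] = 1.02×10⁻²⁵ M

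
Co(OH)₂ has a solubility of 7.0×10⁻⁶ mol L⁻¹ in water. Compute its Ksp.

Ksp = 1.4×10⁻¹⁵

Co(OH)₂(s) ⇌ Co²⁺(aq) + 2 OH⁻(aq)
With molar solubility s: [Co²⁺] = s, [OH⁻] = 2s.
Ksp = [Co²⁺][OH⁻]^2 = s · (2s)^2 = 4s^3
Ksp = 4 × (7.0×10⁻⁶)^3 = 1.4×10⁻¹⁵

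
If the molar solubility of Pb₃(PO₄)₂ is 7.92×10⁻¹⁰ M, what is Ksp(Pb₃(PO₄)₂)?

Ksp = 3.37×10⁻⁴⁴

Pb₃(PO₄)₂(s) ⇌ 3 Pb²⁺(aq) + 2 PO₄³⁻(aq)
With molar solubility s: [Pb²⁺] = 3s, [PO₄³⁻] = 2s.
Ksp = [Pb²⁺]^3[PO₄³⁻]^2 = (3s)^3 · (2s)^2 = 108s^5
Ksp = 108 × (7.92×10⁻¹⁰)^5 = 3.37×10⁻⁴⁴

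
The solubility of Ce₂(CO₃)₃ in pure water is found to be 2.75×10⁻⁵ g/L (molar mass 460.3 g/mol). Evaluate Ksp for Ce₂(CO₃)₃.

Molar solubility s = (2.75×10⁻⁵ g/L) / (460.3 g/mol) = 5.9744×10⁻⁸ mol/L
Ce₂(CO₃)₃(s) ⇌ 2 Ce³⁺(aq) + 3 CO₃²⁻(aq)
Let s be the molar solubility. Then [Ce³⁺] = 2s and [CO₃²⁻] = 3s.
Ksp = [Ce³⁺]^2[CO₃²⁻]^3 = (2s)^2 · (3s)^3 = 108s^5
Ksp = 108 × (5.9744×10⁻⁸)^5 = 8.22×10⁻³⁵

Ksp = 8.22×10⁻³⁵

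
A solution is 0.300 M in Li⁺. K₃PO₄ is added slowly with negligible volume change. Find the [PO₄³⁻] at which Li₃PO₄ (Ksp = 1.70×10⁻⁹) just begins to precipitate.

6.30×10⁻⁸ M

Precipitation begins when Q = Ksp.
Li₃PO₄(s) ⇌ 3 Li⁺(aq) + PO₄³⁻(aq)
Ksp = [Li⁺]^3[PO₄³⁻] = [PO₄³⁻](0.300)^3
[PO₄³⁻] = 1.70×10⁻⁹ / (0.300)^3 = 6.30×10⁻⁸
[PO₄³⁻] = 6.30×10⁻⁸ M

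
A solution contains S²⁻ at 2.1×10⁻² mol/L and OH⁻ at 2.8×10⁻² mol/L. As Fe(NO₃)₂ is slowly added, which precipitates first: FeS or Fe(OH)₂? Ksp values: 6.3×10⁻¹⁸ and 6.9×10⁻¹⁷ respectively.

Precipitation of each salt begins when its ion product equals Ksp.
For FeS: [Fe²⁺] = (Ksp/[S²⁻]) = 3.0×10⁻¹⁶ mol/L
For Fe(OH)₂: [Fe²⁺] = (Ksp/[OH⁻]^2) = 8.8×10⁻¹⁴ mol/L
Since FeS needs less Fe²⁺ to reach saturation, it precipitates first.

FeS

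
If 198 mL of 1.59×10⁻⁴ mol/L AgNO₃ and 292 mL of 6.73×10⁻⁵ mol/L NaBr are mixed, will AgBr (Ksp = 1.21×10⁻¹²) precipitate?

After mixing, V = 198 mL + 292 mL = 490 mL.
[Ag⁺] = (1.59×10⁻⁴)(198)/490 = 6.42×10⁻⁵ mol/L
[Br⁻] = (6.73×10⁻⁵)(292)/490 = 4.01×10⁻⁵ mol/L
Q = [Ag⁺][Br⁻] = 2.58×10⁻⁹
Since Q (2.58×10⁻⁹) exceeds Ksp (1.21×10⁻¹²), AgBr will precipitate.

Yes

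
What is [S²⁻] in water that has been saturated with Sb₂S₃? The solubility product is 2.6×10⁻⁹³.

3.6×10⁻¹⁹ M

Sb₂S₃(s) ⇌ 2 Sb³⁺(aq) + 3 S²⁻(aq)
If s mol/L of Sb₂S₃ dissolves, [Sb³⁺] = 2s and [S²⁻] = 3s.
Ksp = [Sb³⁺]^2[S²⁻]^3 = (2s)^2 · (3s)^3 = 108s^5 = 2.6×10⁻⁹³
s = 1.2×10⁻¹⁹ M
[S²⁻] = 3s = 3.6×10⁻¹⁹ M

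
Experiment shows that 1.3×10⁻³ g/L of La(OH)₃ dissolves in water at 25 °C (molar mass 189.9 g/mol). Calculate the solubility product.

Ksp = 5.9×10⁻²⁰

Molar solubility s = (1.3×10⁻³ g/L) / (189.9 g/mol) = 6.846×10⁻⁶ mol/L
La(OH)₃(s) ⇌ La³⁺(aq) + 3 OH⁻(aq)
For each mole of La(OH)₃ that dissolves per liter, [La³⁺] = s and [OH⁻] = 3s; let s denote this solubility.
Ksp = [La³⁺][OH⁻]^3 = s · (3s)^3 = 27s^4
Ksp = 27 × (6.846×10⁻⁶)^4 = 5.9×10⁻²⁰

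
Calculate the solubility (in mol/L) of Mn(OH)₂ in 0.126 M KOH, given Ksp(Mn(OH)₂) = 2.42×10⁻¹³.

Mn(OH)₂(s) ⇌ Mn²⁺(aq) + 2 OH⁻(aq)
Let s be the solubility of Mn(OH)₂ here. The common ion gives [OH⁻] ≈ 0.126 M, and [Mn²⁺] = s.
Ksp = [Mn²⁺][OH⁻]^2 = s(0.126)^2
s = 2.42×10⁻¹³ / (0.126)^2 = 1.52×10⁻¹¹
s = 1.52×10⁻¹¹ M

1.52×10⁻¹¹ M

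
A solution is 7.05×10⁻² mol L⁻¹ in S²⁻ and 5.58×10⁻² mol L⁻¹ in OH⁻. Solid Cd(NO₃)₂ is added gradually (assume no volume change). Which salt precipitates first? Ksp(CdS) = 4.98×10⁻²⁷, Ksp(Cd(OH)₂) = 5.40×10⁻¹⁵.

Precipitation begins when Q = Ksp.
For CdS: [Cd²⁺] = (Ksp/[S²⁻]) = 7.06×10⁻²⁶ mol L⁻¹
For Cd(OH)₂: [Cd²⁺] = (Ksp/[OH⁻]^2) = 1.73×10⁻¹² mol L⁻¹
The smaller threshold [Cd²⁺] is reached first, so CdS precipitates first.

CdS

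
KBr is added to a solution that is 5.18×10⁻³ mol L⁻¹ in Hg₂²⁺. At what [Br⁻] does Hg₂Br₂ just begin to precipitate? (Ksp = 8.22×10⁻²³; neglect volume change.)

1.26×10⁻¹⁰ M

Precipitation of each salt begins when its ion product equals Ksp.
Hg₂Br₂(s) ⇌ Hg₂²⁺(aq) + 2 Br⁻(aq)
Ksp = [Hg₂²⁺][Br⁻]^2 = [Br⁻]^2(5.18×10⁻³)
[Br⁻]^2 = 8.22×10⁻²³ / (5.18×10⁻³) = 1.59×10⁻²⁰
[Br⁻] = 1.26×10⁻¹⁰ mol L⁻¹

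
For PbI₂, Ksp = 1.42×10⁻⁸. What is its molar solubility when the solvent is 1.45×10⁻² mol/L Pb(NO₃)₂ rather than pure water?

4.95×10⁻⁴ M

PbI₂(s) ⇌ Pb²⁺(aq) + 2 I⁻(aq)
Let s be the solubility of PbI₂ here. The common ion gives [Pb²⁺] ≈ 1.45×10⁻² mol/L, and [I⁻] = 2s.
Ksp = [Pb²⁺][I⁻]^2 = (1.45×10⁻²)(2s)^2
(2s)^2 = 1.42×10⁻⁸ / (1.45×10⁻²) = 9.79×10⁻⁷
s = 4.95×10⁻⁴ mol/L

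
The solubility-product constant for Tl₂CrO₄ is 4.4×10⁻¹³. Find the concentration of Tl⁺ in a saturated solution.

9.6×10⁻⁵ M

Tl₂CrO₄(s) ⇌ 2 Tl⁺(aq) + CrO₄²⁻(aq)
If s mol/L of Tl₂CrO₄ dissolves, [Tl⁺] = 2s and [CrO₄²⁻] = s.
Ksp = [Tl⁺]^2[CrO₄²⁻] = (2s)^2 · s = 4s^3 = 4.4×10⁻¹³
s = 4.8×10⁻⁵ M
[Tl⁺] = 2s = 9.6×10⁻⁵ M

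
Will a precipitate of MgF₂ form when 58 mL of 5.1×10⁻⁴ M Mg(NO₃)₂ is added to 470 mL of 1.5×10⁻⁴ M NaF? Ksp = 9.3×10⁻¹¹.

Total volume after mixing = 58 + 470 = 528 mL.
[Mg²⁺] = (5.1×10⁻⁴)(58)/528 = 5.6×10⁻⁵ M
[F⁻] = (1.5×10⁻⁴)(470)/528 = 1.3×10⁻⁴ M
Q = [Mg²⁺][F⁻]^2 = 1.0×10⁻¹²
Since Q (1.0×10⁻¹²) is less than Ksp (9.3×10⁻¹¹), no MgF₂ precipitates.

No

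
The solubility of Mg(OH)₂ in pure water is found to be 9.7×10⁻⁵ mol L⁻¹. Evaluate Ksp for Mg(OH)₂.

Mg(OH)₂(s) ⇌ Mg²⁺(aq) + 2 OH⁻(aq)
For each mole of Mg(OH)₂ that dissolves per liter, [Mg²⁺] = s and [OH⁻] = 2s; let s denote this solubility.
Ksp = [Mg²⁺][OH⁻]^2 = s · (2s)^2 = 4s^3
Ksp = 4 × (9.7×10⁻⁵)^3 = 3.7×10⁻¹²

Ksp = 3.7×10⁻¹²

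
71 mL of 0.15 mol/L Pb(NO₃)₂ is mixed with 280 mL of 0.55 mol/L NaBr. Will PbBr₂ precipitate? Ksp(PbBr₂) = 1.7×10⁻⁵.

Yes

The combined volume is 351 mL.
[Pb²⁺] = (0.15)(71)/351 = 3.0×10⁻² mol/L
[Br⁻] = (0.55)(280)/351 = 0.44 mol/L
Q = [Pb²⁺][Br⁻]^2 = 5.8×10⁻³
Q = 5.8×10⁻³ > Ksp = 1.7×10⁻⁵, so the solution is supersaturated and PbBr₂ precipitates.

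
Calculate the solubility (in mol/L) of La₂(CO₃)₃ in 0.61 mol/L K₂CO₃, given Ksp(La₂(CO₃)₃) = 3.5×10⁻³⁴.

La₂(CO₃)₃(s) ⇌ 2 La³⁺(aq) + 3 CO₃²⁻(aq)
Let s be the solubility of La₂(CO₃)₃ here. The common ion gives [CO₃²⁻] ≈ 0.61 mol/L, and [La³⁺] = 2s.
Ksp = [La³⁺]^2[CO₃²⁻]^3 = (2s)^2(0.61)^3
(2s)^2 = 3.5×10⁻³⁴ / (0.61)^3 = 1.5×10⁻³³
s = 2.0×10⁻¹⁷ mol/L

2.0×10⁻¹⁷ M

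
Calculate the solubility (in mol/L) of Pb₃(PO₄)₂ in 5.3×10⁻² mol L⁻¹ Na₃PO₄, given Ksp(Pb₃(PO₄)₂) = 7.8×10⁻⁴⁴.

Pb₃(PO₄)₂(s) ⇌ 3 Pb²⁺(aq) + 2 PO₄³⁻(aq)
PO₄³⁻ is already present at 5.3×10⁻² mol L⁻¹. If s mol/L of Pb₃(PO₄)₂ dissolves, [Pb²⁺] = 3s while [PO₄³⁻] ≈ 5.3×10⁻² mol L⁻¹.
Ksp = [Pb²⁺]^3[PO₄³⁻]^2 = (3s)^3(5.3×10⁻²)^2
(3s)^3 = 7.8×10⁻⁴⁴ / (5.3×10⁻²)^2 = 2.8×10⁻⁴¹
s = 1.0×10⁻¹⁴ mol L⁻¹

1.0×10⁻¹⁴ M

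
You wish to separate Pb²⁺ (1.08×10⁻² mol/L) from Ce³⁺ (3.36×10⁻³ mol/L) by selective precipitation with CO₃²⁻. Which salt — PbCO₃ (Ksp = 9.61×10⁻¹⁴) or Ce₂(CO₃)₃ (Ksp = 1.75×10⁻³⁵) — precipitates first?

Precipitation of each salt begins when its ion product equals Ksp.
For PbCO₃: [CO₃²⁻] = (Ksp/[Pb²⁺]) = 8.90×10⁻¹² mol/L
For Ce₂(CO₃)₃: [CO₃²⁻] = (Ksp/[Ce³⁺]^2)^(1/3) = 1.16×10⁻¹⁰ mol/L
PbCO₃ requires the lower [CO₃²⁻], so it precipitates first.

PbCO₃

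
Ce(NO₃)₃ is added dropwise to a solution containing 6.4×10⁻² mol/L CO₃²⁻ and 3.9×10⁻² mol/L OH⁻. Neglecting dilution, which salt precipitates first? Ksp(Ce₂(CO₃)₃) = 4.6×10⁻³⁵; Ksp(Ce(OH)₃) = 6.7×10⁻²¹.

Ce(OH)₃

The threshold for precipitation is Q = Ksp.
For Ce₂(CO₃)₃: [Ce³⁺] = (Ksp/[CO₃²⁻]^3)^(1/2) = 4.2×10⁻¹⁶ mol/L
For Ce(OH)₃: [Ce³⁺] = (Ksp/[OH⁻]^3) = 1.1×10⁻¹⁶ mol/L
Since Ce(OH)₃ needs less Ce³⁺ to reach saturation, it precipitates first.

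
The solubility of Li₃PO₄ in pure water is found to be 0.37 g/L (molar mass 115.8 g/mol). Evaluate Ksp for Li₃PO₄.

Ksp = 2.8×10⁻⁹

s = (0.37 g L⁻¹)/(115.8 g mol⁻¹) = 3.195×10⁻³ M
Li₃PO₄(s) ⇌ 3 Li⁺(aq) + PO₄³⁻(aq)
Call the molar solubility s, so that [Li⁺] = 3s and [PO₄³⁻] = s.
Ksp = [Li⁺]^3[PO₄³⁻] = (3s)^3 · s = 27s^4
Ksp = 27 × (3.195×10⁻³)^4 = 2.8×10⁻⁹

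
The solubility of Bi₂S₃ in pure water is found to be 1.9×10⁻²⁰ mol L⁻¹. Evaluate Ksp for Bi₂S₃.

Ksp = 2.7×10⁻⁹⁷

Bi₂S₃(s) ⇌ 2 Bi³⁺(aq) + 3 S²⁻(aq)
For each mole of Bi₂S₃ that dissolves per liter, [Bi³⁺] = 2s and [S²⁻] = 3s; let s denote this solubility.
Ksp = [Bi³⁺]^2[S²⁻]^3 = (2s)^2 · (3s)^3 = 108s^5
Ksp = 108 × (1.9×10⁻²⁰)^5 = 2.7×10⁻⁹⁷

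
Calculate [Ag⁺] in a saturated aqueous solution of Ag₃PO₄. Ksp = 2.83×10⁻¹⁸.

Ag₃PO₄(s) ⇌ 3 Ag⁺(aq) + PO₄³⁻(aq)
With molar solubility s: [Ag⁺] = 3s, [PO₄³⁻] = s.
Ksp = [Ag⁺]^3[PO₄³⁻] = (3s)^3 · s = 27s^4 = 2.83×10⁻¹⁸
s = 1.80×10⁻⁵ mol/L
[Ag⁺] = 3s = 5.40×10⁻⁵ mol/L

5.40×10⁻⁵ M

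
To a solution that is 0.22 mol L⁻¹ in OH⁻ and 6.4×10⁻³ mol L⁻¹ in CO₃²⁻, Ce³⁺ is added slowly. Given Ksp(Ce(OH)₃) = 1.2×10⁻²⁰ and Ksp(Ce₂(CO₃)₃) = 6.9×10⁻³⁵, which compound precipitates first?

Precipitation of each salt begins when its ion product equals Ksp.
For Ce(OH)₃: [Ce³⁺] = (Ksp/[OH⁻]^3) = 1.1×10⁻¹⁸ mol L⁻¹
For Ce₂(CO₃)₃: [Ce³⁺] = (Ksp/[CO₃²⁻]^3)^(1/2) = 1.6×10⁻¹⁴ mol L⁻¹
Since Ce(OH)₃ needs less Ce³⁺ to reach saturation, it precipitates first.

Ce(OH)₃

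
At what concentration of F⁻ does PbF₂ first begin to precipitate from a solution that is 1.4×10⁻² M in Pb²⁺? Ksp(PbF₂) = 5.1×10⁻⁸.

1.9×10⁻³ M

Each salt precipitates once Q = Ksp for that salt.
PbF₂(s) ⇌ Pb²⁺(aq) + 2 F⁻(aq)
Ksp = [Pb²⁺][F⁻]^2 = [F⁻]^2(1.4×10⁻²)
[F⁻]^2 = 5.1×10⁻⁸ / (1.4×10⁻²) = 3.6×10⁻⁶
[F⁻] = 1.9×10⁻³ M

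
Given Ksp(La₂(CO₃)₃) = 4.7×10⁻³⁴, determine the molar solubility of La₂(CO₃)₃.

La₂(CO₃)₃(s) ⇌ 2 La³⁺(aq) + 3 CO₃²⁻(aq)
If s mol/L of La₂(CO₃)₃ dissolves, [La³⁺] = 2s and [CO₃²⁻] = 3s.
Ksp = [La³⁺]^2[CO₃²⁻]^3 = (2s)^2 · (3s)^3 = 108s^5
108s^5 = 4.7×10⁻³⁴  ⇒  s^5 = 4.4×10⁻³⁶
Taking the 5th root, s = 8.5×10⁻⁸ M.

8.5×10⁻⁸ M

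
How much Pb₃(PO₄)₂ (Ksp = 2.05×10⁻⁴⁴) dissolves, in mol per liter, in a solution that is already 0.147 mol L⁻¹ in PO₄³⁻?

3.28×10⁻¹⁵ M

Pb₃(PO₄)₂(s) ⇌ 3 Pb²⁺(aq) + 2 PO₄³⁻(aq)
With PO₄³⁻ already at 0.147 mol L⁻¹ and s small, take [PO₄³⁻] ≈ 0.147 mol L⁻¹ and [Pb²⁺] = 3s.
Ksp = [Pb²⁺]^3[PO₄³⁻]^2 = (3s)^3(0.147)^2
(3s)^3 = 2.05×10⁻⁴⁴ / (0.147)^2 = 9.49×10⁻⁴³
s = 3.28×10⁻¹⁵ mol L⁻¹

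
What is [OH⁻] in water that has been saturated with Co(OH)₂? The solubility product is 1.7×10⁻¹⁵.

1.5×10⁻⁵ M

Co(OH)₂(s) ⇌ Co²⁺(aq) + 2 OH⁻(aq)
Call the molar solubility s, so that [Co²⁺] = s and [OH⁻] = 2s.
Ksp = [Co²⁺][OH⁻]^2 = s · (2s)^2 = 4s^3 = 1.7×10⁻¹⁵
s = 7.5×10⁻⁶ mol/L
[OH⁻] = 2s = 1.5×10⁻⁵ mol/L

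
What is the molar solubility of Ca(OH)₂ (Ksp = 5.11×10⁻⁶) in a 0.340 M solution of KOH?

Ca(OH)₂(s) ⇌ Ca²⁺(aq) + 2 OH⁻(aq)
With OH⁻ already at 0.340 M and s small, take [OH⁻] ≈ 0.340 M and [Ca²⁺] = s.
Ksp = [Ca²⁺][OH⁻]^2 = s(0.340)^2
s = 5.11×10⁻⁶ / (0.340)^2 = 4.42×10⁻⁵
s = 4.42×10⁻⁵ M

4.42×10⁻⁵ M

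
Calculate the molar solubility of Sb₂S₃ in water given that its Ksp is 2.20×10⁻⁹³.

Sb₂S₃(s) ⇌ 2 Sb³⁺(aq) + 3 S²⁻(aq)
Let s be the molar solubility. Then [Sb³⁺] = 2s and [S²⁻] = 3s.
Ksp = [Sb³⁺]^2[S²⁻]^3 = (2s)^2 · (3s)^3 = 108s^5
108s^5 = 2.20×10⁻⁹³  ⇒  s^5 = 2.04×10⁻⁹⁵
s = 1.15×10⁻¹⁹ mol/L

1.15×10⁻¹⁹ M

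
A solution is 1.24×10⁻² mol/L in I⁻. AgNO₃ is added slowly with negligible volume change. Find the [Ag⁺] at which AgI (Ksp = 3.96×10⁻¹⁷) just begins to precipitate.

Precipitation begins when Q = Ksp.
AgI(s) ⇌ Ag⁺(aq) + I⁻(aq)
Ksp = [Ag⁺][I⁻] = [Ag⁺](1.24×10⁻²)
[Ag⁺] = 3.96×10⁻¹⁷ / (1.24×10⁻²) = 3.19×10⁻¹⁵
[Ag⁺] = 3.19×10⁻¹⁵ mol/L

3.19×10⁻¹⁵ M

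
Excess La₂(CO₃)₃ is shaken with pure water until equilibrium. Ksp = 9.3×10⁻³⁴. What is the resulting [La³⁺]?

1.9×10⁻⁷ M

La₂(CO₃)₃(s) ⇌ 2 La³⁺(aq) + 3 CO₃²⁻(aq)
Let s be the molar solubility. Then [La³⁺] = 2s and [CO₃²⁻] = 3s.
Ksp = [La³⁺]^2[CO₃²⁻]^3 = (2s)^2 · (3s)^3 = 108s^5 = 9.3×10⁻³⁴
s = 9.7×10⁻⁸ mol/L
[La³⁺] = 2s = 1.9×10⁻⁷ mol/L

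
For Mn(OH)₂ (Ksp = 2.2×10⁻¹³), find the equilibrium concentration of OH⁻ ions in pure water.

Mn(OH)₂(s) ⇌ Mn²⁺(aq) + 2 OH⁻(aq)
If s mol/L of Mn(OH)₂ dissolves, [Mn²⁺] = s and [OH⁻] = 2s.
Ksp = [Mn²⁺][OH⁻]^2 = s · (2s)^2 = 4s^3 = 2.2×10⁻¹³
s = 3.8×10⁻⁵ mol L⁻¹
[OH⁻] = 2s = 7.6×10⁻⁵ mol L⁻¹

7.6×10⁻⁵ M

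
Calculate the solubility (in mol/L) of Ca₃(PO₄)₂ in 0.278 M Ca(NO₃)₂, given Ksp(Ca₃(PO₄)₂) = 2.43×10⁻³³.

Ca₃(PO₄)₂(s) ⇌ 3 Ca²⁺(aq) + 2 PO₄³⁻(aq)
Let s be the solubility of Ca₃(PO₄)₂ here. The common ion gives [Ca²⁺] ≈ 0.278 M, and [PO₄³⁻] = 2s.
Ksp = [Ca²⁺]^3[PO₄³⁻]^2 = (0.278)^3(2s)^2
(2s)^2 = 2.43×10⁻³³ / (0.278)^3 = 1.13×10⁻³¹
s = 1.68×10⁻¹⁶ M

1.68×10⁻¹⁶ M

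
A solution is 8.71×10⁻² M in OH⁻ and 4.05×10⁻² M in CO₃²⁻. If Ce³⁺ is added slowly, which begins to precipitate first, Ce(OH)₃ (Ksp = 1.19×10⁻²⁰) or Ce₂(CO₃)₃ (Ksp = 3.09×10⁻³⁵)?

Ce(OH)₃

Precipitation of each salt begins when its ion product equals Ksp.
For Ce(OH)₃: [Ce³⁺] = (Ksp/[OH⁻]^3) = 1.80×10⁻¹⁷ M
For Ce₂(CO₃)₃: [Ce³⁺] = (Ksp/[CO₃²⁻]^3)^(1/2) = 6.82×10⁻¹⁶ M
The smaller threshold [Ce³⁺] is reached first, so Ce(OH)₃ precipitates first.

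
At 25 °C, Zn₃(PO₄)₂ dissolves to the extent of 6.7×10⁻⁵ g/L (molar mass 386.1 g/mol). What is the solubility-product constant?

Molar solubility s = (6.7×10⁻⁵ g/L) / (386.1 g/mol) = 1.735×10⁻⁷ mol/L
Zn₃(PO₄)₂(s) ⇌ 3 Zn²⁺(aq) + 2 PO₄³⁻(aq)
With molar solubility s: [Zn²⁺] = 3s, [PO₄³⁻] = 2s.
Ksp = [Zn²⁺]^3[PO₄³⁻]^2 = (3s)^3 · (2s)^2 = 108s^5
Ksp = 108 × (1.735×10⁻⁷)^5 = 1.7×10⁻³²

Ksp = 1.7×10⁻³²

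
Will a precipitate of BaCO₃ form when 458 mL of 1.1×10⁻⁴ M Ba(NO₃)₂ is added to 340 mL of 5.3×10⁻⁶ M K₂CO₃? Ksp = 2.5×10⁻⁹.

After mixing, V = 458 mL + 340 mL = 798 mL.
[Ba²⁺] = (1.1×10⁻⁴)(458)/798 = 6.3×10⁻⁵ M
[CO₃²⁻] = (5.3×10⁻⁶)(340)/798 = 2.3×10⁻⁶ M
Q = [Ba²⁺][CO₃²⁻] = 1.4×10⁻¹⁰
Since Q (1.4×10⁻¹⁰) is less than Ksp (2.5×10⁻⁹), no BaCO₃ precipitates.

No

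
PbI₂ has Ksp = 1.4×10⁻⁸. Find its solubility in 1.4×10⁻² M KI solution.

7.1×10⁻⁵ M

PbI₂(s) ⇌ Pb²⁺(aq) + 2 I⁻(aq)
With I⁻ already at 1.4×10⁻² M and s small, take [I⁻] ≈ 1.4×10⁻² M and [Pb²⁺] = s.
Ksp = [Pb²⁺][I⁻]^2 = s(1.4×10⁻²)^2
s = 1.4×10⁻⁸ / (1.4×10⁻²)^2 = 7.1×10⁻⁵
s = 7.1×10⁻⁵ M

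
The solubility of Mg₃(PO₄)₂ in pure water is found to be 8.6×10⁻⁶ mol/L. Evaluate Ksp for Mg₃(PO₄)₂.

Ksp = 5.1×10⁻²⁴

Mg₃(PO₄)₂(s) ⇌ 3 Mg²⁺(aq) + 2 PO₄³⁻(aq)
Let s be the molar solubility. Then [Mg²⁺] = 3s and [PO₄³⁻] = 2s.
Ksp = [Mg²⁺]^3[PO₄³⁻]^2 = (3s)^3 · (2s)^2 = 108s^5
Ksp = 108 × (8.6×10⁻⁶)^5 = 5.1×10⁻²⁴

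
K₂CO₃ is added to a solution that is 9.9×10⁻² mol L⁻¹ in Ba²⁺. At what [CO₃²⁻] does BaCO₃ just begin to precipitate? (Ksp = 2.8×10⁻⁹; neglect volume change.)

2.8×10⁻⁸ M

The threshold for precipitation is Q = Ksp.
BaCO₃(s) ⇌ Ba²⁺(aq) + CO₃²⁻(aq)
Ksp = [Ba²⁺][CO₃²⁻] = [CO₃²⁻](9.9×10⁻²)
[CO₃²⁻] = 2.8×10⁻⁹ / (9.9×10⁻²) = 2.8×10⁻⁸
[CO₃²⁻] = 2.8×10⁻⁸ mol L⁻¹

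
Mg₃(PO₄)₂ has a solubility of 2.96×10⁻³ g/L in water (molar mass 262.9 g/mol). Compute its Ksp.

Ksp = 1.95×10⁻²³

Molar solubility s = (2.96×10⁻³ g/L) / (262.9 g/mol) = 1.1259×10⁻⁵ mol/L
Mg₃(PO₄)₂(s) ⇌ 3 Mg²⁺(aq) + 2 PO₄³⁻(aq)
With molar solubility s: [Mg²⁺] = 3s, [PO₄³⁻] = 2s.
Ksp = [Mg²⁺]^3[PO₄³⁻]^2 = (3s)^3 · (2s)^2 = 108s^5
Ksp = 108 × (1.1259×10⁻⁵)^5 = 1.95×10⁻²³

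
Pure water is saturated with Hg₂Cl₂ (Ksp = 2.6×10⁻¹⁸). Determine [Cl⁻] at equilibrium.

1.7×10⁻⁶ M

Hg₂Cl₂(s) ⇌ Hg₂²⁺(aq) + 2 Cl⁻(aq)
Let s be the molar solubility. Then [Hg₂²⁺] = s and [Cl⁻] = 2s.
Ksp = [Hg₂²⁺][Cl⁻]^2 = s · (2s)^2 = 4s^3 = 2.6×10⁻¹⁸
s = 8.7×10⁻⁷ mol L⁻¹
[Cl⁻] = 2s = 1.7×10⁻⁶ mol L⁻¹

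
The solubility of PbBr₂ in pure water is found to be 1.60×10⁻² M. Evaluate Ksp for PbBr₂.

PbBr₂(s) ⇌ Pb²⁺(aq) + 2 Br⁻(aq)
If s mol/L of PbBr₂ dissolves, [Pb²⁺] = s and [Br⁻] = 2s.
Ksp = [Pb²⁺][Br⁻]^2 = s · (2s)^2 = 4s^3
Ksp = 4 × (1.60×10⁻²)^3 = 1.64×10⁻⁵

Ksp = 1.64×10⁻⁵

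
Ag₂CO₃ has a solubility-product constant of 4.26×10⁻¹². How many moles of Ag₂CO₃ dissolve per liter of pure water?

Ag₂CO₃(s) ⇌ 2 Ag⁺(aq) + CO₃²⁻(aq)
Let s be the molar solubility. Then [Ag⁺] = 2s and [CO₃²⁻] = s.
Ksp = [Ag⁺]^2[CO₃²⁻] = (2s)^2 · s = 4s^3
4s^3 = 4.26×10⁻¹²  ⇒  s^3 = 1.07×10⁻¹²
Taking the 3rd root, s = 1.02×10⁻⁴ mol/L.

1.02×10⁻⁴ M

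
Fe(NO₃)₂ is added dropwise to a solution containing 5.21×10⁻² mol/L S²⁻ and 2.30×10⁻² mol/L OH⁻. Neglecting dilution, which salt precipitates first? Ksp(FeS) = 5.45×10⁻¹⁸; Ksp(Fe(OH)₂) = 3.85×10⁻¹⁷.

Each salt precipitates once Q = Ksp for that salt.
For FeS: [Fe²⁺] = (Ksp/[S²⁻]) = 1.05×10⁻¹⁶ mol/L
For Fe(OH)₂: [Fe²⁺] = (Ksp/[OH⁻]^2) = 7.28×10⁻¹⁴ mol/L
Since FeS needs less Fe²⁺ to reach saturation, it precipitates first.

FeS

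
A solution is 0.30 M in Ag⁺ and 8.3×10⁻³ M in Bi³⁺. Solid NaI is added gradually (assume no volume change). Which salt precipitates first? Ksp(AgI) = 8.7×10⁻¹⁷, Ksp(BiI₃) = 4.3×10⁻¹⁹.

The threshold for precipitation is Q = Ksp.
For AgI: [I⁻] = (Ksp/[Ag⁺]) = 2.9×10⁻¹⁶ M
For BiI₃: [I⁻] = (Ksp/[Bi³⁺])^(1/3) = 3.7×10⁻⁶ M
The smaller threshold [I⁻] is reached first, so AgI precipitates first.

AgI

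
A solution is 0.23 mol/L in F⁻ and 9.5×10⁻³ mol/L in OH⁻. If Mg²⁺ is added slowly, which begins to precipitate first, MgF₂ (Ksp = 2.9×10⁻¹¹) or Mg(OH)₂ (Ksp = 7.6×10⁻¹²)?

MgF₂

Precipitation of each salt begins when its ion product equals Ksp.
For MgF₂: [Mg²⁺] = (Ksp/[F⁻]^2) = 5.5×10⁻¹⁰ mol/L
For Mg(OH)₂: [Mg²⁺] = (Ksp/[OH⁻]^2) = 8.4×10⁻⁸ mol/L
The smaller threshold [Mg²⁺] is reached first, so MgF₂ precipitates first.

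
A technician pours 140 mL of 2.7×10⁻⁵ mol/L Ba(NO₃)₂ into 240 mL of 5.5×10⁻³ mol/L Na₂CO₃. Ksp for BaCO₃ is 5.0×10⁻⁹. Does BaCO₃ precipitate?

Yes

After mixing, V = 140 mL + 240 mL = 380 mL.
[Ba²⁺] = (2.7×10⁻⁵)(140)/380 = 9.9×10⁻⁶ mol/L
[CO₃²⁻] = (5.5×10⁻³)(240)/380 = 3.5×10⁻³ mol/L
Q = [Ba²⁺][CO₃²⁻] = 3.5×10⁻⁸
Since Q (3.5×10⁻⁸) exceeds Ksp (5.0×10⁻⁹), BaCO₃ will precipitate.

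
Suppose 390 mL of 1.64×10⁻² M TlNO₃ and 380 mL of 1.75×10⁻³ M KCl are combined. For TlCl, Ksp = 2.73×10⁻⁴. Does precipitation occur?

The combined volume is 770 mL.
[Tl⁺] = (1.64×10⁻²)(390)/770 = 8.31×10⁻³ M
[Cl⁻] = (1.75×10⁻³)(380)/770 = 8.64×10⁻⁴ M
Q = [Tl⁺][Cl⁻] = 7.17×10⁻⁶
Q < Ksp (7.17×10⁻⁶ vs 2.73×10⁻⁴); the solution remains unsaturated and no precipitate forms.

No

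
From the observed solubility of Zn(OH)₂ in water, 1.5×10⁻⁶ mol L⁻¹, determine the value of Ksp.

Ksp = 1.4×10⁻¹⁷

Zn(OH)₂(s) ⇌ Zn²⁺(aq) + 2 OH⁻(aq)
With molar solubility s: [Zn²⁺] = s, [OH⁻] = 2s.
Ksp = [Zn²⁺][OH⁻]^2 = s · (2s)^2 = 4s^3
Ksp = 4 × (1.5×10⁻⁶)^3 = 1.4×10⁻¹⁷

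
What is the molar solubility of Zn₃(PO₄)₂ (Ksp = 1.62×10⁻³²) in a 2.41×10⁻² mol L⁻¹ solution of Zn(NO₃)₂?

1.70×10⁻¹⁴ M

Zn₃(PO₄)₂(s) ⇌ 3 Zn²⁺(aq) + 2 PO₄³⁻(aq)
With Zn²⁺ already at 2.41×10⁻² mol L⁻¹ and s small, take [Zn²⁺] ≈ 2.41×10⁻² mol L⁻¹ and [PO₄³⁻] = 2s.
Ksp = [Zn²⁺]^3[PO₄³⁻]^2 = (2.41×10⁻²)^3(2s)^2
(2s)^2 = 1.62×10⁻³² / (2.41×10⁻²)^3 = 1.16×10⁻²⁷
s = 1.70×10⁻¹⁴ mol L⁻¹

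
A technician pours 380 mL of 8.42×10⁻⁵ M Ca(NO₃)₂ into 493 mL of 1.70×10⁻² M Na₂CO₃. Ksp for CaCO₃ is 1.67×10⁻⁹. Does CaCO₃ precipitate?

Yes

The combined volume is 873 mL.
[Ca²⁺] = (8.42×10⁻⁵)(380)/873 = 3.67×10⁻⁵ M
[CO₃²⁻] = (1.70×10⁻²)(493)/873 = 9.60×10⁻³ M
Q = [Ca²⁺][CO₃²⁻] = 3.52×10⁻⁷
Since Q (3.52×10⁻⁷) exceeds Ksp (1.67×10⁻⁹), CaCO₃ will precipitate.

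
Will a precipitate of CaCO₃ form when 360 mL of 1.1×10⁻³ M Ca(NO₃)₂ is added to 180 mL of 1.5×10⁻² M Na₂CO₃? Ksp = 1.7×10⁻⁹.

Total volume after mixing = 360 + 180 = 540 mL.
[Ca²⁺] = (1.1×10⁻³)(360)/540 = 7.3×10⁻⁴ M
[CO₃²⁻] = (1.5×10⁻²)(180)/540 = 5.0×10⁻³ M
Q = [Ca²⁺][CO₃²⁻] = 3.7×10⁻⁶
Q = 3.7×10⁻⁶ > Ksp = 1.7×10⁻⁹, so the solution is supersaturated and CaCO₃ precipitates.

Yes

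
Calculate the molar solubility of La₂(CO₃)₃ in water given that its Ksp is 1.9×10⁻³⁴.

7.1×10⁻⁸ M

La₂(CO₃)₃(s) ⇌ 2 La³⁺(aq) + 3 CO₃²⁻(aq)
If s mol/L of La₂(CO₃)₃ dissolves, [La³⁺] = 2s and [CO₃²⁻] = 3s.
Ksp = [La³⁺]^2[CO₃²⁻]^3 = (2s)^2 · (3s)^3 = 108s^5
108s^5 = 1.9×10⁻³⁴  ⇒  s^5 = 1.8×10⁻³⁶
s = 7.1×10⁻⁸ mol/L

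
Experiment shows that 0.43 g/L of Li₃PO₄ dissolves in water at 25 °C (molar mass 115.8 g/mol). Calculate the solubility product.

Molar solubility s = (0.43 g/L) / (115.8 g/mol) = 3.713×10⁻³ mol/L
Li₃PO₄(s) ⇌ 3 Li⁺(aq) + PO₄³⁻(aq)
If s mol/L of Li₃PO₄ dissolves, [Li⁺] = 3s and [PO₄³⁻] = s.
Ksp = [Li⁺]^3[PO₄³⁻] = (3s)^3 · s = 27s^4
Ksp = 27 × (3.713×10⁻³)^4 = 5.1×10⁻⁹

Ksp = 5.1×10⁻⁹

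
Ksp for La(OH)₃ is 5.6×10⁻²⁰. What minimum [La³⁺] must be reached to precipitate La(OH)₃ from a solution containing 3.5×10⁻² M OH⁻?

A salt starts to precipitate once the ion product Q reaches its Ksp.
La(OH)₃(s) ⇌ La³⁺(aq) + 3 OH⁻(aq)
Ksp = [La³⁺][OH⁻]^3 = [La³⁺](3.5×10⁻²)^3
[La³⁺] = 5.6×10⁻²⁰ / (3.5×10⁻²)^3 = 1.3×10⁻¹⁵
[La³⁺] = 1.3×10⁻¹⁵ M

1.3×10⁻¹⁵ M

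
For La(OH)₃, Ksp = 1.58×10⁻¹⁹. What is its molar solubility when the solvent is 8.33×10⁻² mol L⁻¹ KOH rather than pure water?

2.73×10⁻¹⁶ M

La(OH)₃(s) ⇌ La³⁺(aq) + 3 OH⁻(aq)
With OH⁻ already at 8.33×10⁻² mol L⁻¹ and s small, take [OH⁻] ≈ 8.33×10⁻² mol L⁻¹ and [La³⁺] = s.
Ksp = [La³⁺][OH⁻]^3 = s(8.33×10⁻²)^3
s = 1.58×10⁻¹⁹ / (8.33×10⁻²)^3 = 2.73×10⁻¹⁶
s = 2.73×10⁻¹⁶ mol L⁻¹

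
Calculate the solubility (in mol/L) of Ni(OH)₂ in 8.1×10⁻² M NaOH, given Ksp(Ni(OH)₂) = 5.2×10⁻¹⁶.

Ni(OH)₂(s) ⇌ Ni²⁺(aq) + 2 OH⁻(aq)
With OH⁻ already at 8.1×10⁻² M and s small, take [OH⁻] ≈ 8.1×10⁻² M and [Ni²⁺] = s.
Ksp = [Ni²⁺][OH⁻]^2 = s(8.1×10⁻²)^2
s = 5.2×10⁻¹⁶ / (8.1×10⁻²)^2 = 7.9×10⁻¹⁴
s = 7.9×10⁻¹⁴ M

7.9×10⁻¹⁴ M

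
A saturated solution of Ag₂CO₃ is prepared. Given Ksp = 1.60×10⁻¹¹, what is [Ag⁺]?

3.17×10⁻⁴ M

Ag₂CO₃(s) ⇌ 2 Ag⁺(aq) + CO₃²⁻(aq)
Let s be the molar solubility. Then [Ag⁺] = 2s and [CO₃²⁻] = s.
Ksp = [Ag⁺]^2[CO₃²⁻] = (2s)^2 · s = 4s^3 = 1.60×10⁻¹¹
s = 1.59×10⁻⁴ mol/L
[Ag⁺] = 2s = 3.17×10⁻⁴ mol/L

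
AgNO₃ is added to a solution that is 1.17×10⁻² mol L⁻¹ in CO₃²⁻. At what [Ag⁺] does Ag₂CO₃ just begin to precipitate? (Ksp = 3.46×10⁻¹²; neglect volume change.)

Each salt precipitates once Q = Ksp for that salt.
Ag₂CO₃(s) ⇌ 2 Ag⁺(aq) + CO₃²⁻(aq)
Ksp = [Ag⁺]^2[CO₃²⁻] = [Ag⁺]^2(1.17×10⁻²)
[Ag⁺]^2 = 3.46×10⁻¹² / (1.17×10⁻²) = 2.96×10⁻¹⁰
[Ag⁺] = 1.72×10⁻⁵ mol L⁻¹

1.72×10⁻⁵ M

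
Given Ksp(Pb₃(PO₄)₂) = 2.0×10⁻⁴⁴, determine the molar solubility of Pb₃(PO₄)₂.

Pb₃(PO₄)₂(s) ⇌ 3 Pb²⁺(aq) + 2 PO₄³⁻(aq)
Call the molar solubility s, so that [Pb²⁺] = 3s and [PO₄³⁻] = 2s.
Ksp = [Pb²⁺]^3[PO₄³⁻]^2 = (3s)^3 · (2s)^2 = 108s^5
108s^5 = 2.0×10⁻⁴⁴  ⇒  s^5 = 1.9×10⁻⁴⁶
s = (1.9×10⁻⁴⁶)^(1/5) = 7.1×10⁻¹⁰ M

7.1×10⁻¹⁰ M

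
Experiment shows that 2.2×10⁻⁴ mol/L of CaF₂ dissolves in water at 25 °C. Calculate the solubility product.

Ksp = 4.3×10⁻¹¹

CaF₂(s) ⇌ Ca²⁺(aq) + 2 F⁻(aq)
If s mol/L of CaF₂ dissolves, [Ca²⁺] = s and [F⁻] = 2s.
Ksp = [Ca²⁺][F⁻]^2 = s · (2s)^2 = 4s^3
Ksp = 4 × (2.2×10⁻⁴)^3 = 4.3×10⁻¹¹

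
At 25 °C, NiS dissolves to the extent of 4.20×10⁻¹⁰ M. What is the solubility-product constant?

Ksp = 1.76×10⁻¹⁹

NiS(s) ⇌ Ni²⁺(aq) + S²⁻(aq)
Call the molar solubility s, so that [Ni²⁺] = s and [S²⁻] = s.
Ksp = [Ni²⁺][S²⁻] = s · s = s^2
Ksp = (4.20×10⁻¹⁰)^2 = 1.76×10⁻¹⁹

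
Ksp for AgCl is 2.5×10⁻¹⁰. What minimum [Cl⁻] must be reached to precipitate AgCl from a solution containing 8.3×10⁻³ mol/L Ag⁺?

Precipitation of each salt begins when its ion product equals Ksp.
AgCl(s) ⇌ Ag⁺(aq) + Cl⁻(aq)
Ksp = [Ag⁺][Cl⁻] = [Cl⁻](8.3×10⁻³)
[Cl⁻] = 2.5×10⁻¹⁰ / (8.3×10⁻³) = 3.0×10⁻⁸
[Cl⁻] = 3.0×10⁻⁸ mol/L

3.0×10⁻⁸ M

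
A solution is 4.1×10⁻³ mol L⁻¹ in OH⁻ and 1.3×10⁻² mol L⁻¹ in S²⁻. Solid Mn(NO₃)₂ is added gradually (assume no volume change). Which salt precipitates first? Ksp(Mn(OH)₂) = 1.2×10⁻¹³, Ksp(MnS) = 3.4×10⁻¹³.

Precipitation of each salt begins when its ion product equals Ksp.
For Mn(OH)₂: [Mn²⁺] = (Ksp/[OH⁻]^2) = 7.1×10⁻⁹ mol L⁻¹
For MnS: [Mn²⁺] = (Ksp/[S²⁻]) = 2.6×10⁻¹¹ mol L⁻¹
Since MnS needs less Mn²⁺ to reach saturation, it precipitates first.

MnS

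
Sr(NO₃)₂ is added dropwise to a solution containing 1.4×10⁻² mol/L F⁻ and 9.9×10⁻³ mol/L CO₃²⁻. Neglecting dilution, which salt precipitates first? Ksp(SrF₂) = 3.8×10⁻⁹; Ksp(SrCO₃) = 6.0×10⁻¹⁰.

Precipitation begins when Q = Ksp.
For SrF₂: [Sr²⁺] = (Ksp/[F⁻]^2) = 1.9×10⁻⁵ mol/L
For SrCO₃: [Sr²⁺] = (Ksp/[CO₃²⁻]) = 6.1×10⁻⁸ mol/L
Since SrCO₃ needs less Sr²⁺ to reach saturation, it precipitates first.

SrCO₃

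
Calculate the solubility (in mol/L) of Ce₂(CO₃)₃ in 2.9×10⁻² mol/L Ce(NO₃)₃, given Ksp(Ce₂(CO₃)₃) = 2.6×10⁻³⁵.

Ce₂(CO₃)₃(s) ⇌ 2 Ce³⁺(aq) + 3 CO₃²⁻(aq)
Ce³⁺ is already present at 2.9×10⁻² mol/L. If s mol/L of Ce₂(CO₃)₃ dissolves, [CO₃²⁻] = 3s while [Ce³⁺] ≈ 2.9×10⁻² mol/L.
Ksp = [Ce³⁺]^2[CO₃²⁻]^3 = (2.9×10⁻²)^2(3s)^3
(3s)^3 = 2.6×10⁻³⁵ / (2.9×10⁻²)^2 = 3.1×10⁻³²
s = 1.0×10⁻¹¹ mol/L

1.0×10⁻¹¹ M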